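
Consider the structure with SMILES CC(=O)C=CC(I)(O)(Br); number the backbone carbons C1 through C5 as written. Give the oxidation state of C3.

-1

Bonds to more-electronegative neighbours contribute +1 each, bonds to H or metals contribute −1 each, and C–C bonds contribute 0.
C3 has one bond to C (0), a double bond to C (2×0 = 0), one bond to H (-1).
Oxidation state = 0 + 0 − 1 = -1.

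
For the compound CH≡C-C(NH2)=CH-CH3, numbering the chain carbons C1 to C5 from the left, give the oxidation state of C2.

Bonds to more-electronegative neighbours contribute +1 each, bonds to H or metals contribute −1 each, and C–C bonds contribute 0.
C2 has a triple bond to C (3×0 = 0), one bond to C (0).
Oxidation state = 0 + 0 = 0.

0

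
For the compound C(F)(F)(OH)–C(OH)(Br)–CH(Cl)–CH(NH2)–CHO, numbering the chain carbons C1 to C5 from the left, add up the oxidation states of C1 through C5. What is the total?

+6

Count +1 for every bond to an atom more electronegative than carbon and −1 for every bond to one less electronegative; C–C bonds are 0. Tallying each carbon:
C1: 1C, 1O, 2F → 0 + 1 + 2 = +3
C2: 2C, 1O, 1Br → 0 + 1 + 1 = +2
C3: 2C, 1H, 1Cl → 0 − 1 + 1 = 0
C4: 2C, 1H, 1N → 0 − 1 + 1 = 0
C5: 1C, 1H, 2O → 0 − 1 + 2 = +1
Sum = +3 + 2 + 0 + 0 + 1 = +6.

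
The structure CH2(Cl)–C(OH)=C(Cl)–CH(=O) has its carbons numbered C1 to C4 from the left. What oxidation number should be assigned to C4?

Each bond to a more electronegative atom (O, N, halogen) counts +1, each bond to a less electronegative atom (H, metal, B, Si) counts −1, and each C–C bond counts 0.
C4 has one bond to C (0), one bond to H (-1), a double bond to O (2×+1 = +2).
Oxidation state = 0 − 1 + 2 = +1.

+1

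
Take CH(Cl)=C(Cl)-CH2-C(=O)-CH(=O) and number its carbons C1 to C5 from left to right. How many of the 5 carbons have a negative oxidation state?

Tallying each carbon's bonds:
C1: 2C, 1H, 1Cl → 0 − 1 + 1 = 0
C2: 3C, 1Cl → 0 + 1 = +1
C3: 2C, 2H → 0 − 2 = -2
C4: 2C, 2O → 0 + 2 = +2
C5: 1C, 1H, 2O → 0 − 1 + 2 = +1
1 carbon (C3) meets the condition.

1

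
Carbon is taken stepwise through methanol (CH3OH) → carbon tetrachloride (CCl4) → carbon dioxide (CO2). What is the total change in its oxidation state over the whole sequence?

+6

Carbon oxidation states along the series — methanol: -2, carbon tetrachloride: +4, carbon dioxide: +4.
Net change = +4 − (-2) = +6.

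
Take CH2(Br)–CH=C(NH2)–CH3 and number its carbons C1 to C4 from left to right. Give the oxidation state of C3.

+1

C3 has a double bond to C (2×0 = 0), one bond to C (0), one bond to N (+1).
Oxidation state = 0 + 0 + 1 = +1.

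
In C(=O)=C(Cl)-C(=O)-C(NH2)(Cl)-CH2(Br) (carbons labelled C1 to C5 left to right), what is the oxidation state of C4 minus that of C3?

C4: 2C, 1N, 1Cl → 0 + 1 + 1 = +2
C3: 2C, 2O → 0 + 2 = +2
Difference: +2 − (+2) = 0.

0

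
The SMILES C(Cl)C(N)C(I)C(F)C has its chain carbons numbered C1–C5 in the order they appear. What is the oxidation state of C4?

C4 has one bond to C (0), one bond to C (0), one bond to F (+1), one bond to H (-1).
Oxidation state = 0 + 0 + 1 − 1 = 0.

0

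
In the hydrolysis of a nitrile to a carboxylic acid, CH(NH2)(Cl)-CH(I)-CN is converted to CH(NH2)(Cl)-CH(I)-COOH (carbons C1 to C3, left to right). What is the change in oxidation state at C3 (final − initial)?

Before: C3 has 1 bond to C, 3 bonds to N → oxidation state +3.
After: C3 has 1 bond to C, 3 bonds to O → oxidation state +3.
Δ = +3 − (+3) = 0, so no net redox change at C3.

0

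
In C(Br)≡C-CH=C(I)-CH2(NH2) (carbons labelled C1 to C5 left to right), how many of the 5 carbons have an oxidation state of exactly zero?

Tallying each carbon's bonds:
C1: 3C, 1Br → 0 + 1 = +1
C2: 4C → 0 = 0
C3: 3C, 1H → 0 − 1 = -1
C4: 3C, 1I → 0 + 1 = +1
C5: 1C, 2H, 1N → 0 − 2 + 1 = -1
1 carbon (C2) meets the condition.

1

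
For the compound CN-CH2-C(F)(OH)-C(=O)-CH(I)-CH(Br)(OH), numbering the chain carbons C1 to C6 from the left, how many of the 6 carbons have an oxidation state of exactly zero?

Assign +1 per bond to O/N/halogen, −1 per bond to H or an electropositive element, and 0 per bond to carbon. Tallying each carbon:
C1: 1C, 3N → 0 + 3 = +3
C2: 2C, 2H → 0 − 2 = -2
C3: 2C, 1O, 1F → 0 + 1 + 1 = +2
C4: 2C, 2O → 0 + 2 = +2
C5: 2C, 1H, 1I → 0 − 1 + 1 = 0
C6: 1C, 1H, 1O, 1Br → 0 − 1 + 1 + 1 = +1
1 carbon (C5) meets the condition.

1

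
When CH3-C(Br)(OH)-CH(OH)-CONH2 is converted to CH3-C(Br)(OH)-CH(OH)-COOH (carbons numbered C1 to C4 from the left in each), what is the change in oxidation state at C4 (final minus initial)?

Before: C4 has 1 bond to C, 2 bonds to O, 1 bond to N → oxidation state +3.
After: C4 has 1 bond to C, 3 bonds to O → oxidation state +3.
Δ = +3 − (+3) = 0, so no net redox change at C4.

0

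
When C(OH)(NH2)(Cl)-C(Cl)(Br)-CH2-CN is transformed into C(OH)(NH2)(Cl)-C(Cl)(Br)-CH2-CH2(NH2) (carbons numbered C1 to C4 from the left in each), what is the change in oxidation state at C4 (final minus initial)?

Before: C4 has 1 bond to C, 3 bonds to N → oxidation state +3.
After: C4 has 1 bond to C, 2 bonds to H, 1 bond to N → oxidation state -1.
Δ = -1 − (+3) = -4, so this is a reduction at C4.

-4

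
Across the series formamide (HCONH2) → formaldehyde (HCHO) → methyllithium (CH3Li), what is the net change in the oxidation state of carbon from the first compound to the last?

-6

Carbon oxidation states along the series — formamide: +2, formaldehyde: 0, methyllithium: -4.
Net change = -4 − (+2) = -6.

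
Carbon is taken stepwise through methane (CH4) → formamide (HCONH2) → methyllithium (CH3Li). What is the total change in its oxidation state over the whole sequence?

Carbon oxidation states along the series — methane: -4, formamide: +2, methyllithium: -4.
Net change = -4 − (-4) = 0.

0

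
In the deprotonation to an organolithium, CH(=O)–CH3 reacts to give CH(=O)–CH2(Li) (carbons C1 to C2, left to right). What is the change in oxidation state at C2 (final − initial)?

0

Before: C2 has 1 bond to C, 3 bonds to H → oxidation state -3.
After: C2 has 1 bond to C, 2 bonds to H, 1 bond to Li → oxidation state -3.
Δ = -3 − (-3) = 0, so no net redox change at C2.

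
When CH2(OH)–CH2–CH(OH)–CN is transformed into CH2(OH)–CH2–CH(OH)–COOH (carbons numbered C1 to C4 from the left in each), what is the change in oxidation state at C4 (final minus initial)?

0

Before: C4 has 1 bond to C, 3 bonds to N → oxidation state +3.
After: C4 has 1 bond to C, 3 bonds to O → oxidation state +3.
Δ = +3 − (+3) = 0, so no net redox change at C4.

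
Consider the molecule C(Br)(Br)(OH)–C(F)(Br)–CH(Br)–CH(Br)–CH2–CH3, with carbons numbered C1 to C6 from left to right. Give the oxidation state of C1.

Each bond to a more electronegative atom (O, N, halogen) counts +1, each bond to a less electronegative atom (H, metal, B, Si) counts −1, and each C–C bond counts 0.
C1 has one bond to C (0), one bond to Br (+1), one bond to Br (+1), one bond to O (+1).
Oxidation state = 0 + 1 + 1 + 1 = +3.

+3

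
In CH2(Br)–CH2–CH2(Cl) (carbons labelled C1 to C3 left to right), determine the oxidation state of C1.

C1 has one bond to C (0), one bond to Br (+1), one bond to H (-1), one bond to H (-1).
Oxidation state = 0 + 1 − 1 − 1 = -1.

-1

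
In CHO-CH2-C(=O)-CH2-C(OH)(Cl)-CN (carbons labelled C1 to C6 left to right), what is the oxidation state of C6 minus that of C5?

C6: 1C, 3N → 0 + 3 = +3
C5: 2C, 1O, 1Cl → 0 + 1 + 1 = +2
Difference: +3 − (+2) = +1.

+1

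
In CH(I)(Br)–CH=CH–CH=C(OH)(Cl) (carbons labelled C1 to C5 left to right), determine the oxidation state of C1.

Each bond to a more electronegative atom (O, N, halogen) counts +1, each bond to a less electronegative atom (H, metal, B, Si) counts −1, and each C–C bond counts 0.
C1 has one bond to C (0), one bond to H (-1), one bond to I (+1), one bond to Br (+1).
Oxidation state = 0 − 1 + 1 + 1 = +1.

+1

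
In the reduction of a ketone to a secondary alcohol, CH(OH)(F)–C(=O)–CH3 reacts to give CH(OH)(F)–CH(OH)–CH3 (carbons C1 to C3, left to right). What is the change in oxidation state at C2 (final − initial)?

Before: C2 has 2 bonds to C, 2 bonds to O → oxidation state +2.
After: C2 has 2 bonds to C, 1 bond to H, 1 bond to O → oxidation state 0.
Δ = 0 − (+2) = -2, so this is a reduction at C2.

-2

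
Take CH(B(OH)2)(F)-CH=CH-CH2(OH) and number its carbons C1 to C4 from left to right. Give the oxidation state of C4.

C4 has one bond to C (0), one bond to O (+1), one bond to H (-1), one bond to H (-1).
Oxidation state = 0 + 1 − 1 − 1 = -1.

-1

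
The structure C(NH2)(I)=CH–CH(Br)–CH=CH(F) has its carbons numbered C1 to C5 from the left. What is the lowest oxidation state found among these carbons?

Count +1 for every bond to an atom more electronegative than carbon and −1 for every bond to one less electronegative; C–C bonds are 0. Tallying each carbon:
C1: 2C, 1N, 1I → 0 + 1 + 1 = +2
C2: 3C, 1H → 0 − 1 = -1
C3: 2C, 1H, 1Br → 0 − 1 + 1 = 0
C4: 3C, 1H → 0 − 1 = -1
C5: 2C, 1H, 1F → 0 − 1 + 1 = 0
The lowest value is -1.

-1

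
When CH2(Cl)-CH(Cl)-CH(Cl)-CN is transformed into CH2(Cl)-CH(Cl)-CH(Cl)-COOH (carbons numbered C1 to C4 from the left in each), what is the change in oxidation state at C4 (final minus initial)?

Before: C4 has 1 bond to C, 3 bonds to N → oxidation state +3.
After: C4 has 1 bond to C, 3 bonds to O → oxidation state +3.
Δ = +3 − (+3) = 0, so no net redox change at C4.

0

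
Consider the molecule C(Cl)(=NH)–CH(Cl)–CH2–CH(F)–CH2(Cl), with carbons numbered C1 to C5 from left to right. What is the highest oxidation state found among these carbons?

+3

Tallying each carbon's bonds:
C1: 1C, 2N, 1Cl → 0 + 2 + 1 = +3
C2: 2C, 1H, 1Cl → 0 − 1 + 1 = 0
C3: 2C, 2H → 0 − 2 = -2
C4: 2C, 1H, 1F → 0 − 1 + 1 = 0
C5: 1C, 2H, 1Cl → 0 − 2 + 1 = -1
The highest value is +3.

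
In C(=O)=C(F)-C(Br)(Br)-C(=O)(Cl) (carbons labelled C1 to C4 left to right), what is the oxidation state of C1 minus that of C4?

-1

C1: 2C, 2O → 0 + 2 = +2
C4: 1C, 2O, 1Cl → 0 + 2 + 1 = +3
Difference: +2 − (+3) = -1.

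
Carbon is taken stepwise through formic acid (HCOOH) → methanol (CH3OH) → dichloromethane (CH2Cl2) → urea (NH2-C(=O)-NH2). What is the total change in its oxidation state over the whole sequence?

+2

Carbon oxidation states along the series — formic acid: +2, methanol: -2, dichloromethane: 0, urea: +4.
Net change = +4 − (+2) = +2.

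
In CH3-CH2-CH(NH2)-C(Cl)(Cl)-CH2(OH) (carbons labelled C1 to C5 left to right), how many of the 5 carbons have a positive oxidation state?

1

Tallying each carbon's bonds:
C1: 1C, 3H → 0 − 3 = -3
C2: 2C, 2H → 0 − 2 = -2
C3: 2C, 1H, 1N → 0 − 1 + 1 = 0
C4: 2C, 2Cl → 0 + 2 = +2
C5: 1C, 2H, 1O → 0 − 2 + 1 = -1
1 carbon (C4) meets the condition.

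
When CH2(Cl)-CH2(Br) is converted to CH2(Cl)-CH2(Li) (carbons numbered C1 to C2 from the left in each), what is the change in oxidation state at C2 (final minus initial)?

-2

Before: C2 has 1 bond to C, 2 bonds to H, 1 bond to Br → oxidation state -1.
After: C2 has 1 bond to C, 2 bonds to H, 1 bond to Li → oxidation state -3.
Δ = -3 − (-1) = -2, so this is a reduction at C2.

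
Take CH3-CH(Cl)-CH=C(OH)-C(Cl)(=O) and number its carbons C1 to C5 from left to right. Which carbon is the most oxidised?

C5

Bonds to more-electronegative neighbours contribute +1 each, bonds to H or metals contribute −1 each, and C–C bonds contribute 0. Tallying each carbon:
C1: 1C, 3H → 0 − 3 = -3
C2: 2C, 1H, 1Cl → 0 − 1 + 1 = 0
C3: 3C, 1H → 0 − 1 = -1
C4: 3C, 1O → 0 + 1 = +1
C5: 1C, 2O, 1Cl → 0 + 2 + 1 = +3
The most oxidised carbon is C5 at +3.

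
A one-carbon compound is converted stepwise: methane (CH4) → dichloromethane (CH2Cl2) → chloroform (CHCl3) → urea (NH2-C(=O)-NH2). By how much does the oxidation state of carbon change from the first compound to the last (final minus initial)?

Carbon oxidation states along the series — methane: -4, dichloromethane: 0, chloroform: +2, urea: +4.
Net change = +4 − (-4) = +8.

+8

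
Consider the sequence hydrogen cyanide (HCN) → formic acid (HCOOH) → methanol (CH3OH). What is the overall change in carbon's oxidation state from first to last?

-4

Carbon oxidation states along the series — hydrogen cyanide: +2, formic acid: +2, methanol: -2.
Net change = -2 − (+2) = -4.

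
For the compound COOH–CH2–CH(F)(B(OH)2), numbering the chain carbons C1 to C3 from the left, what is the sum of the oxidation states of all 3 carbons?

0

Count +1 for every bond to an atom more electronegative than carbon and −1 for every bond to one less electronegative; C–C bonds are 0. Tallying each carbon:
C1: 1C, 3O → 0 + 3 = +3
C2: 2C, 2H → 0 − 2 = -2
C3: 1C, 1H, 1F, 1B → 0 − 1 + 1 − 1 = -1
Sum = +3 − 2 − 1 = 0.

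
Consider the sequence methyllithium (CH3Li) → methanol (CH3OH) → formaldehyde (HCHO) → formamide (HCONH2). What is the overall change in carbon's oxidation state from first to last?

Carbon oxidation states along the series — methyllithium: -4, methanol: -2, formaldehyde: 0, formamide: +2.
Net change = +2 − (-4) = +6.

+6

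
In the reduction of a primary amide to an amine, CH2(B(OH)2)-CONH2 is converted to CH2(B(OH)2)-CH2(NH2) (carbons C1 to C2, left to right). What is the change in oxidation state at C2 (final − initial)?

Before: C2 has 1 bond to C, 2 bonds to O, 1 bond to N → oxidation state +3.
After: C2 has 1 bond to C, 2 bonds to H, 1 bond to N → oxidation state -1.
Δ = -1 − (+3) = -4, so this is a reduction at C2.

-4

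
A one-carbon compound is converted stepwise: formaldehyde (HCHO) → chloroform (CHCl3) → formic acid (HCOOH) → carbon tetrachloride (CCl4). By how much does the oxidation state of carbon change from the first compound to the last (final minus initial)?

+4

Carbon oxidation states along the series — formaldehyde: 0, chloroform: +2, formic acid: +2, carbon tetrachloride: +4.
Net change = +4 − (0) = +4.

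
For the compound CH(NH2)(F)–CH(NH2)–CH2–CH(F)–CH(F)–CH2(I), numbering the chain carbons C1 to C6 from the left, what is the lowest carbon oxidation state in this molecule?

Tallying each carbon's bonds:
C1: 1C, 1H, 1N, 1F → 0 − 1 + 1 + 1 = +1
C2: 2C, 1H, 1N → 0 − 1 + 1 = 0
C3: 2C, 2H → 0 − 2 = -2
C4: 2C, 1H, 1F → 0 − 1 + 1 = 0
C5: 2C, 1H, 1F → 0 − 1 + 1 = 0
C6: 1C, 2H, 1I → 0 − 2 + 1 = -1
The lowest value is -2.

-2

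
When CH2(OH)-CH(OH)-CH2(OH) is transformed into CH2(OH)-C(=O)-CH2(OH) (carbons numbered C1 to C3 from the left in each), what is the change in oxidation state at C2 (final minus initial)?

Before: C2 has 2 bonds to C, 1 bond to H, 1 bond to O → oxidation state 0.
After: C2 has 2 bonds to C, 2 bonds to O → oxidation state +2.
Δ = +2 − (0) = +2, so this is an oxidation at C2.

+2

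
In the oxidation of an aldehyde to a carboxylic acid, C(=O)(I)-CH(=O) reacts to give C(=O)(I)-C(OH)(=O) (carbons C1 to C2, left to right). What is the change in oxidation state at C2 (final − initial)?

+2

Before: C2 has 1 bond to C, 1 bond to H, 2 bonds to O → oxidation state +1.
After: C2 has 1 bond to C, 3 bonds to O → oxidation state +3.
Δ = +3 − (+1) = +2, so this is an oxidation at C2.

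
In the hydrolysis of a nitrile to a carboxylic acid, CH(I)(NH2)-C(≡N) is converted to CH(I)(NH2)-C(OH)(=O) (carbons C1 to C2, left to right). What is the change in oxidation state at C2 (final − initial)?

0

Before: C2 has 1 bond to C, 3 bonds to N → oxidation state +3.
After: C2 has 1 bond to C, 3 bonds to O → oxidation state +3.
Δ = +3 − (+3) = 0, so no net redox change at C2.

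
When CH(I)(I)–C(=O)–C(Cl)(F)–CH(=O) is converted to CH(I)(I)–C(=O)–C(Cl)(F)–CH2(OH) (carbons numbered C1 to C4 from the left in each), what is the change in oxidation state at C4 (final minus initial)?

-2

Before: C4 has 1 bond to C, 1 bond to H, 2 bonds to O → oxidation state +1.
After: C4 has 1 bond to C, 2 bonds to H, 1 bond to O → oxidation state -1.
Δ = -1 − (+1) = -2, so this is a reduction at C4.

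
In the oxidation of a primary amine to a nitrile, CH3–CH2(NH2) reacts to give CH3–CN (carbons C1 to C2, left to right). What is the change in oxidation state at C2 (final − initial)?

Before: C2 has 1 bond to C, 2 bonds to H, 1 bond to N → oxidation state -1.
After: C2 has 1 bond to C, 3 bonds to N → oxidation state +3.
Δ = +3 − (-1) = +4, so this is an oxidation at C2.

+4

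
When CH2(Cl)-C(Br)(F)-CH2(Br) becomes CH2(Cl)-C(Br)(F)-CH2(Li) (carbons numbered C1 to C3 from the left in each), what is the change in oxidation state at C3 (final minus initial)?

-2

Before: C3 has 1 bond to C, 2 bonds to H, 1 bond to Br → oxidation state -1.
After: C3 has 1 bond to C, 2 bonds to H, 1 bond to Li → oxidation state -3.
Δ = -3 − (-1) = -2, so this is a reduction at C3.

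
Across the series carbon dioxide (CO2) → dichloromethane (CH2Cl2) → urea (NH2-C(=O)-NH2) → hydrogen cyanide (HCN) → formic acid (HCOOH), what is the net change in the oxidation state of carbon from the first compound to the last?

-2

Carbon oxidation states along the series — carbon dioxide: +4, dichloromethane: 0, urea: +4, hydrogen cyanide: +2, formic acid: +2.
Net change = +2 − (+4) = -2.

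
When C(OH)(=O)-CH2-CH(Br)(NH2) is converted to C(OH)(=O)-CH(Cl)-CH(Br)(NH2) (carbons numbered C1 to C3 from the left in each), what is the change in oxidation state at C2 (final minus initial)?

Before: C2 has 2 bonds to C, 2 bonds to H → oxidation state -2.
After: C2 has 2 bonds to C, 1 bond to H, 1 bond to Cl → oxidation state 0.
Δ = 0 − (-2) = +2, so this is an oxidation at C2.

+2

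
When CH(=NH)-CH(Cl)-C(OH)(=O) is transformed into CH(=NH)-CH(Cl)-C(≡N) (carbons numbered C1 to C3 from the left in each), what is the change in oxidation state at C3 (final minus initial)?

Before: C3 has 1 bond to C, 3 bonds to O → oxidation state +3.
After: C3 has 1 bond to C, 3 bonds to N → oxidation state +3.
Δ = +3 − (+3) = 0, so no net redox change at C3.

0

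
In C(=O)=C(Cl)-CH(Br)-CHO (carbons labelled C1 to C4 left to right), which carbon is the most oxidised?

C1

Tallying each carbon's bonds:
C1: 2C, 2O → 0 + 2 = +2
C2: 3C, 1Cl → 0 + 1 = +1
C3: 2C, 1H, 1Br → 0 − 1 + 1 = 0
C4: 1C, 1H, 2O → 0 − 1 + 2 = +1
The most oxidised carbon is C1 at +2.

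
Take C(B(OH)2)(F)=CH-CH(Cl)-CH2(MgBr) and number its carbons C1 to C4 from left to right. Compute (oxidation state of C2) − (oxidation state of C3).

C2: 3C, 1H → 0 − 1 = -1
C3: 2C, 1H, 1Cl → 0 − 1 + 1 = 0
Difference: -1 − (0) = -1.

-1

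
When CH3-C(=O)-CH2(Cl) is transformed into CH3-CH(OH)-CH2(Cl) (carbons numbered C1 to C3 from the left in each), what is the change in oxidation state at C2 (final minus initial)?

-2

Before: C2 has 2 bonds to C, 2 bonds to O → oxidation state +2.
After: C2 has 2 bonds to C, 1 bond to H, 1 bond to O → oxidation state 0.
Δ = 0 − (+2) = -2, so this is a reduction at C2.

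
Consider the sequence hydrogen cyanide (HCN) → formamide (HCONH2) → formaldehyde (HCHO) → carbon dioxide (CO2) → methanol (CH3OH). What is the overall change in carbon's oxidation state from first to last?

-4

Carbon oxidation states along the series — hydrogen cyanide: +2, formamide: +2, formaldehyde: 0, carbon dioxide: +4, methanol: -2.
Net change = -2 − (+2) = -4.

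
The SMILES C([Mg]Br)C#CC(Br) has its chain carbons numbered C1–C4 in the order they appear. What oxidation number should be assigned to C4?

C4 has one bond to C (0), one bond to H (-1), one bond to Br (+1), one bond to H (-1).
Oxidation state = 0 − 1 + 1 − 1 = -1.

-1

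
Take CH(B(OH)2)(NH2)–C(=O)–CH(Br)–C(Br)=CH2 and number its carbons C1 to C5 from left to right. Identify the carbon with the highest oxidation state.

C2

Count +1 for every bond to an atom more electronegative than carbon and −1 for every bond to one less electronegative; C–C bonds are 0. Tallying each carbon:
C1: 1C, 1H, 1N, 1B → 0 − 1 + 1 − 1 = -1
C2: 2C, 2O → 0 + 2 = +2
C3: 2C, 1H, 1Br → 0 − 1 + 1 = 0
C4: 3C, 1Br → 0 + 1 = +1
C5: 2C, 2H → 0 − 2 = -2
The most oxidised carbon is C2 at +2.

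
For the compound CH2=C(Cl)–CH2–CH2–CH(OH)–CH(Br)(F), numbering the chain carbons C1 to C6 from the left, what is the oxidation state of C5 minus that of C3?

+2

C5: 2C, 1H, 1O → 0 − 1 + 1 = 0
C3: 2C, 2H → 0 − 2 = -2
Difference: 0 − (-2) = +2.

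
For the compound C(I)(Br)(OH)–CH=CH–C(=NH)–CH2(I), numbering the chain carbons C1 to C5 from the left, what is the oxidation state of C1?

+3

C1 has one bond to C (0), one bond to I (+1), one bond to Br (+1), one bond to O (+1).
Oxidation state = 0 + 1 + 1 + 1 = +3.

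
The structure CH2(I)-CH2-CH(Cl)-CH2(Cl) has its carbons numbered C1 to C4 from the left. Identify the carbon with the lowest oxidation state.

Assign +1 per bond to O/N/halogen, −1 per bond to H or an electropositive element, and 0 per bond to carbon. Tallying each carbon:
C1: 1C, 2H, 1I → 0 − 2 + 1 = -1
C2: 2C, 2H → 0 − 2 = -2
C3: 2C, 1H, 1Cl → 0 − 1 + 1 = 0
C4: 1C, 2H, 1Cl → 0 − 2 + 1 = -1
The most reduced carbon is C2 at -2.

C2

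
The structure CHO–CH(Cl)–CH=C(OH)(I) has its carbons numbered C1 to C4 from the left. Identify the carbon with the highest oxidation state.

Tallying each carbon's bonds:
C1: 1C, 1H, 2O → 0 − 1 + 2 = +1
C2: 2C, 1H, 1Cl → 0 − 1 + 1 = 0
C3: 3C, 1H → 0 − 1 = -1
C4: 2C, 1O, 1I → 0 + 1 + 1 = +2
The most oxidised carbon is C4 at +2.

C4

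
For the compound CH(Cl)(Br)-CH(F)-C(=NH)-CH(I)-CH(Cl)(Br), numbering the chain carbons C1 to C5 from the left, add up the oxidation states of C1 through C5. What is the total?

+4

Tallying each carbon's bonds:
C1: 1C, 1H, 1Cl, 1Br → 0 − 1 + 1 + 1 = +1
C2: 2C, 1H, 1F → 0 − 1 + 1 = 0
C3: 2C, 2N → 0 + 2 = +2
C4: 2C, 1H, 1I → 0 − 1 + 1 = 0
C5: 1C, 1H, 1Cl, 1Br → 0 − 1 + 1 + 1 = +1
Sum = +1 + 0 + 2 + 0 + 1 = +4.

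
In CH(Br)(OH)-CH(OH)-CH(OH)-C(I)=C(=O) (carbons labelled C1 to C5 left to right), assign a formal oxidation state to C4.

+1

C4 has one bond to C (0), a double bond to C (2×0 = 0), one bond to I (+1).
Oxidation state = 0 + 0 + 1 = +1.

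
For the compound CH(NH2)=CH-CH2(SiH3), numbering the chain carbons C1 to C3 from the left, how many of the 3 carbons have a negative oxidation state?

2

Assign +1 per bond to O/N/halogen, −1 per bond to H or an electropositive element, and 0 per bond to carbon. Tallying each carbon:
C1: 2C, 1H, 1N → 0 − 1 + 1 = 0
C2: 3C, 1H → 0 − 1 = -1
C3: 1C, 2H, 1Si → 0 − 2 − 1 = -3
2 carbons (C2, C3) meet the condition.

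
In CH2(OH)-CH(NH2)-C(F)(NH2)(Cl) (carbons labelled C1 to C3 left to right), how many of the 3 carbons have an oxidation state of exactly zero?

1

Each bond to a more electronegative atom (O, N, halogen) counts +1, each bond to a less electronegative atom (H, metal, B, Si) counts −1, and each C–C bond counts 0. Tallying each carbon:
C1: 1C, 2H, 1O → 0 − 2 + 1 = -1
C2: 2C, 1H, 1N → 0 − 1 + 1 = 0
C3: 1C, 1N, 1F, 1Cl → 0 + 1 + 1 + 1 = +3
1 carbon (C2) meets the condition.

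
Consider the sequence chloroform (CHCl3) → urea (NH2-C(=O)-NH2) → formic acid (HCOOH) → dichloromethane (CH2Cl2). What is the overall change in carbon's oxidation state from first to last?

Carbon oxidation states along the series — chloroform: +2, urea: +4, formic acid: +2, dichloromethane: 0.
Net change = 0 − (+2) = -2.

-2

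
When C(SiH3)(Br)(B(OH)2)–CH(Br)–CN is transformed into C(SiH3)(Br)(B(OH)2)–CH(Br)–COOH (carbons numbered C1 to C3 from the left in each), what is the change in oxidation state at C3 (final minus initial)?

0

Before: C3 has 1 bond to C, 3 bonds to N → oxidation state +3.
After: C3 has 1 bond to C, 3 bonds to O → oxidation state +3.
Δ = +3 − (+3) = 0, so no net redox change at C3.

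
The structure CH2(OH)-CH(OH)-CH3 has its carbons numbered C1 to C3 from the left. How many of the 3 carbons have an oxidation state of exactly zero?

Assign +1 per bond to O/N/halogen, −1 per bond to H or an electropositive element, and 0 per bond to carbon. Tallying each carbon:
C1: 1C, 2H, 1O → 0 − 2 + 1 = -1
C2: 2C, 1H, 1O → 0 − 1 + 1 = 0
C3: 1C, 3H → 0 − 3 = -3
1 carbon (C2) meets the condition.

1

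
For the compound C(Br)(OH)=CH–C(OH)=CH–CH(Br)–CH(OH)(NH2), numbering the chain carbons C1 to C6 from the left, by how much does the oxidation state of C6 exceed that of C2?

C6: 1C, 1H, 1O, 1N → 0 − 1 + 1 + 1 = +1
C2: 3C, 1H → 0 − 1 = -1
Difference: +1 − (-1) = +2.

+2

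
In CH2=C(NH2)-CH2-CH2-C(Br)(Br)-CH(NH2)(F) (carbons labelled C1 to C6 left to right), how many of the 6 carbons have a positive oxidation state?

3

Bonds to more-electronegative neighbours contribute +1 each, bonds to H or metals contribute −1 each, and C–C bonds contribute 0. Tallying each carbon:
C1: 2C, 2H → 0 − 2 = -2
C2: 3C, 1N → 0 + 1 = +1
C3: 2C, 2H → 0 − 2 = -2
C4: 2C, 2H → 0 − 2 = -2
C5: 2C, 2Br → 0 + 2 = +2
C6: 1C, 1H, 1N, 1F → 0 − 1 + 1 + 1 = +1
3 carbons (C2, C5, C6) meet the condition.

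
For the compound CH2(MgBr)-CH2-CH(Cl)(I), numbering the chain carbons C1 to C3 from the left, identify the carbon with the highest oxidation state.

C3

Tallying each carbon's bonds:
C1: 1C, 2H, 1Mg → 0 − 2 − 1 = -3
C2: 2C, 2H → 0 − 2 = -2
C3: 1C, 1H, 1Cl, 1I → 0 − 1 + 1 + 1 = +1
The most oxidised carbon is C3 at +1.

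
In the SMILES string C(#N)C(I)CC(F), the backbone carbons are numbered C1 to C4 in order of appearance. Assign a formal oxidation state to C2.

Count +1 for every bond to an atom more electronegative than carbon and −1 for every bond to one less electronegative; C–C bonds are 0.
C2 has one bond to C (0), one bond to C (0), one bond to I (+1), one bond to H (-1).
Oxidation state = 0 + 0 + 1 − 1 = 0.

0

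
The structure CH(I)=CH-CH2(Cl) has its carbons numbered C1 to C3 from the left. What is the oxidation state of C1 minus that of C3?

C1: 2C, 1H, 1I → 0 − 1 + 1 = 0
C3: 1C, 2H, 1Cl → 0 − 2 + 1 = -1
Difference: 0 − (-1) = +1.

+1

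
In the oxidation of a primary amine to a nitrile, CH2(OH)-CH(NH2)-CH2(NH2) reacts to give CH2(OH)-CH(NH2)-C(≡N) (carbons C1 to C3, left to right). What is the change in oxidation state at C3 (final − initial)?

+4

Before: C3 has 1 bond to C, 2 bonds to H, 1 bond to N → oxidation state -1.
After: C3 has 1 bond to C, 3 bonds to N → oxidation state +3.
Δ = +3 − (-1) = +4, so this is an oxidation at C3.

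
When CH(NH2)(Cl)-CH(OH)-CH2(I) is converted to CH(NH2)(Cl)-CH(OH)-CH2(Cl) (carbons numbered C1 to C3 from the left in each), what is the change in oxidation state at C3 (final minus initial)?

Before: C3 has 1 bond to C, 2 bonds to H, 1 bond to I → oxidation state -1.
After: C3 has 1 bond to C, 2 bonds to H, 1 bond to Cl → oxidation state -1.
Δ = -1 − (-1) = 0, so no net redox change at C3.

0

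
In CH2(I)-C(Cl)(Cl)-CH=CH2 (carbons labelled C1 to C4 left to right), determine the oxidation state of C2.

Each bond to a more electronegative atom (O, N, halogen) counts +1, each bond to a less electronegative atom (H, metal, B, Si) counts −1, and each C–C bond counts 0.
C2 has one bond to C (0), one bond to C (0), one bond to Cl (+1), one bond to Cl (+1).
Oxidation state = 0 + 0 + 1 + 1 = +2.

+2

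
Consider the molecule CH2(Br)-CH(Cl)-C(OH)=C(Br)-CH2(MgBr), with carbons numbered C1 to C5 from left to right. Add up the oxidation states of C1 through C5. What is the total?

Tallying each carbon's bonds:
C1: 1C, 2H, 1Br → 0 − 2 + 1 = -1
C2: 2C, 1H, 1Cl → 0 − 1 + 1 = 0
C3: 3C, 1O → 0 + 1 = +1
C4: 3C, 1Br → 0 + 1 = +1
C5: 1C, 2H, 1Mg → 0 − 2 − 1 = -3
Sum = -1 + 0 + 1 + 1 − 3 = -2.

-2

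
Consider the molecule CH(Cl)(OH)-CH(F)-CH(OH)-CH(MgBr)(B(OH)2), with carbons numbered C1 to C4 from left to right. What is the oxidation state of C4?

Count +1 for every bond to an atom more electronegative than carbon and −1 for every bond to one less electronegative; C–C bonds are 0.
C4 has one bond to C (0), one bond to Mg (-1), one bond to B (-1), one bond to H (-1).
Oxidation state = 0 − 1 − 1 − 1 = -3.

-3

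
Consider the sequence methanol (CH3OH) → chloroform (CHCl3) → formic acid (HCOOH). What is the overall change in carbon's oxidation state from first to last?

+4

Carbon oxidation states along the series — methanol: -2, chloroform: +2, formic acid: +2.
Net change = +2 − (-2) = +4.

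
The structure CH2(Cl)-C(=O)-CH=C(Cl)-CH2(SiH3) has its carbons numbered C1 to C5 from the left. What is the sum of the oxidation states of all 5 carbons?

-2

Each bond to a more electronegative atom (O, N, halogen) counts +1, each bond to a less electronegative atom (H, metal, B, Si) counts −1, and each C–C bond counts 0. Tallying each carbon:
C1: 1C, 2H, 1Cl → 0 − 2 + 1 = -1
C2: 2C, 2O → 0 + 2 = +2
C3: 3C, 1H → 0 − 1 = -1
C4: 3C, 1Cl → 0 + 1 = +1
C5: 1C, 2H, 1Si → 0 − 2 − 1 = -3
Sum = -1 + 2 − 1 + 1 − 3 = -2.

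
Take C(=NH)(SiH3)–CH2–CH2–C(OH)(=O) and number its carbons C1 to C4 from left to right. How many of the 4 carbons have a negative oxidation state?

2

Assign +1 per bond to O/N/halogen, −1 per bond to H or an electropositive element, and 0 per bond to carbon. Tallying each carbon:
C1: 1C, 2N, 1Si → 0 + 2 − 1 = +1
C2: 2C, 2H → 0 − 2 = -2
C3: 2C, 2H → 0 − 2 = -2
C4: 1C, 3O → 0 + 3 = +3
2 carbons (C2, C3) meet the condition.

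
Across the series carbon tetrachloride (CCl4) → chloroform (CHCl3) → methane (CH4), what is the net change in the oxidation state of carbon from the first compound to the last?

Carbon oxidation states along the series — carbon tetrachloride: +4, chloroform: +2, methane: -4.
Net change = -4 − (+4) = -8.

-8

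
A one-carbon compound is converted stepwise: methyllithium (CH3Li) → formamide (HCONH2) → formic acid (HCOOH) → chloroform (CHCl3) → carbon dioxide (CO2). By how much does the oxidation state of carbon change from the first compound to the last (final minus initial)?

+8

Carbon oxidation states along the series — methyllithium: -4, formamide: +2, formic acid: +2, chloroform: +2, carbon dioxide: +4.
Net change = +4 − (-4) = +8.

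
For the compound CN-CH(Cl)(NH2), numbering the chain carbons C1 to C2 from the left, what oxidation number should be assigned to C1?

+3

C1 has one bond to C (0), a triple bond to N (3×+1 = +3).
Oxidation state = 0 + 3 = +3.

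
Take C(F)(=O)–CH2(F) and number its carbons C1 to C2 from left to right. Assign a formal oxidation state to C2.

-1

Count +1 for every bond to an atom more electronegative than carbon and −1 for every bond to one less electronegative; C–C bonds are 0.
C2 has one bond to C (0), one bond to H (-1), one bond to F (+1), one bond to H (-1).
Oxidation state = 0 − 1 + 1 − 1 = -1.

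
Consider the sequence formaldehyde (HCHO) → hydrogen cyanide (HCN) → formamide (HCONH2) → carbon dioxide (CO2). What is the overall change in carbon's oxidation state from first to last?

+4

Carbon oxidation states along the series — formaldehyde: 0, hydrogen cyanide: +2, formamide: +2, carbon dioxide: +4.
Net change = +4 − (0) = +4.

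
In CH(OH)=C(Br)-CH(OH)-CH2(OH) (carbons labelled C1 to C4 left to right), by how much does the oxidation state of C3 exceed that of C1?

C3: 2C, 1H, 1O → 0 − 1 + 1 = 0
C1: 2C, 1H, 1O → 0 − 1 + 1 = 0
Difference: 0 − (0) = 0.

0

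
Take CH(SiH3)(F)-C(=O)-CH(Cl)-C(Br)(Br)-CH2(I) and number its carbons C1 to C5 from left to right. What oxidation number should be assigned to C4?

Bonds to more-electronegative neighbours contribute +1 each, bonds to H or metals contribute −1 each, and C–C bonds contribute 0.
C4 has one bond to C (0), one bond to C (0), one bond to Br (+1), one bond to Br (+1).
Oxidation state = 0 + 0 + 1 + 1 = +2.

+2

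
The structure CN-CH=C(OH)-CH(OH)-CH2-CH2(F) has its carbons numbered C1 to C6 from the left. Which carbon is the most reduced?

C5

Tallying each carbon's bonds:
C1: 1C, 3N → 0 + 3 = +3
C2: 3C, 1H → 0 − 1 = -1
C3: 3C, 1O → 0 + 1 = +1
C4: 2C, 1H, 1O → 0 − 1 + 1 = 0
C5: 2C, 2H → 0 − 2 = -2
C6: 1C, 2H, 1F → 0 − 2 + 1 = -1
The most reduced carbon is C5 at -2.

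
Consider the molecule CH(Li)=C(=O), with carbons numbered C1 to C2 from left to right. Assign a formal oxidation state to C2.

+2

C2 has a double bond to C (2×0 = 0), a double bond to O (2×+1 = +2).
Oxidation state = 0 + 2 = +2.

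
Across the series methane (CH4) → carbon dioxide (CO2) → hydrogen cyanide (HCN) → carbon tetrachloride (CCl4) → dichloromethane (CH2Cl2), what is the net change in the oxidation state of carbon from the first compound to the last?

Carbon oxidation states along the series — methane: -4, carbon dioxide: +4, hydrogen cyanide: +2, carbon tetrachloride: +4, dichloromethane: 0.
Net change = 0 − (-4) = +4.

+4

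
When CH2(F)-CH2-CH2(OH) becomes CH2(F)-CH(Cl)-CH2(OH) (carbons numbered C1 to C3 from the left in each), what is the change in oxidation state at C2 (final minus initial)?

+2

Before: C2 has 2 bonds to C, 2 bonds to H → oxidation state -2.
After: C2 has 2 bonds to C, 1 bond to H, 1 bond to Cl → oxidation state 0.
Δ = 0 − (-2) = +2, so this is an oxidation at C2.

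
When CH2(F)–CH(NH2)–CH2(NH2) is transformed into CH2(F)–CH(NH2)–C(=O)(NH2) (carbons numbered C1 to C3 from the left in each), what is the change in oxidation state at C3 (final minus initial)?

Before: C3 has 1 bond to C, 2 bonds to H, 1 bond to N → oxidation state -1.
After: C3 has 1 bond to C, 2 bonds to O, 1 bond to N → oxidation state +3.
Δ = +3 − (-1) = +4, so this is an oxidation at C3.

+4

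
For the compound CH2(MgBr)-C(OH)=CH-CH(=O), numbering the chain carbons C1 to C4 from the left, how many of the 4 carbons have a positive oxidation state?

Assign +1 per bond to O/N/halogen, −1 per bond to H or an electropositive element, and 0 per bond to carbon. Tallying each carbon:
C1: 1C, 2H, 1Mg → 0 − 2 − 1 = -3
C2: 3C, 1O → 0 + 1 = +1
C3: 3C, 1H → 0 − 1 = -1
C4: 1C, 1H, 2O → 0 − 1 + 2 = +1
2 carbons (C2, C4) meet the condition.

2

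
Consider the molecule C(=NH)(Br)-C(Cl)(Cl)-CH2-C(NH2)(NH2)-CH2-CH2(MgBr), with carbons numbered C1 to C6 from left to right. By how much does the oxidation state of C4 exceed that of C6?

+5

C4: 2C, 2N → 0 + 2 = +2
C6: 1C, 2H, 1Mg → 0 − 2 − 1 = -3
Difference: +2 − (-3) = +5.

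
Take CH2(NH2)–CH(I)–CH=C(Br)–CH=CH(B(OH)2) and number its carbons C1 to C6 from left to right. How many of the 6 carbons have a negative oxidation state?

4

Tallying each carbon's bonds:
C1: 1C, 2H, 1N → 0 − 2 + 1 = -1
C2: 2C, 1H, 1I → 0 − 1 + 1 = 0
C3: 3C, 1H → 0 − 1 = -1
C4: 3C, 1Br → 0 + 1 = +1
C5: 3C, 1H → 0 − 1 = -1
C6: 2C, 1H, 1B → 0 − 1 − 1 = -2
4 carbons (C1, C3, C5, C6) meet the condition.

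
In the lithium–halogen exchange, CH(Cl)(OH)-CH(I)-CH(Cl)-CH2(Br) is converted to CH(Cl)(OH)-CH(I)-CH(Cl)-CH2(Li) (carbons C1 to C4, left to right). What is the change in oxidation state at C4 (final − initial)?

Before: C4 has 1 bond to C, 2 bonds to H, 1 bond to Br → oxidation state -1.
After: C4 has 1 bond to C, 2 bonds to H, 1 bond to Li → oxidation state -3.
Δ = -3 − (-1) = -2, so this is a reduction at C4.

-2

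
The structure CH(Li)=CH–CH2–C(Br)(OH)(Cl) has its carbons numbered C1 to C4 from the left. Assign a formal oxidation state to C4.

C4 has one bond to C (0), one bond to Br (+1), one bond to O (+1), one bond to Cl (+1).
Oxidation state = 0 + 1 + 1 + 1 = +3.

+3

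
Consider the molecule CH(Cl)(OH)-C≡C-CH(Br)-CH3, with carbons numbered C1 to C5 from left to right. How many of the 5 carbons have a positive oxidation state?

1

Bonds to more-electronegative neighbours contribute +1 each, bonds to H or metals contribute −1 each, and C–C bonds contribute 0. Tallying each carbon:
C1: 1C, 1H, 1O, 1Cl → 0 − 1 + 1 + 1 = +1
C2: 4C → 0 = 0
C3: 4C → 0 = 0
C4: 2C, 1H, 1Br → 0 − 1 + 1 = 0
C5: 1C, 3H → 0 − 3 = -3
1 carbon (C1) meets the condition.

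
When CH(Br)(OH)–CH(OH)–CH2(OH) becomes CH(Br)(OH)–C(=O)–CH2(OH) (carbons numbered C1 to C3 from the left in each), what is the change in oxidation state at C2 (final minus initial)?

+2

Before: C2 has 2 bonds to C, 1 bond to H, 1 bond to O → oxidation state 0.
After: C2 has 2 bonds to C, 2 bonds to O → oxidation state +2.
Δ = +2 − (0) = +2, so this is an oxidation at C2.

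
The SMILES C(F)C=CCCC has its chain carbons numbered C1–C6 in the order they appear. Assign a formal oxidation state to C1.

-1

C1 has one bond to C (0), one bond to F (+1), one bond to H (-1), one bond to H (-1).
Oxidation state = 0 + 1 − 1 − 1 = -1.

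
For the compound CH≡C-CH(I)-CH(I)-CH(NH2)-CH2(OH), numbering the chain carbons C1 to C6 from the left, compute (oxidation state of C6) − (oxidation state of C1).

0

C6: 1C, 2H, 1O → 0 − 2 + 1 = -1
C1: 3C, 1H → 0 − 1 = -1
Difference: -1 − (-1) = 0.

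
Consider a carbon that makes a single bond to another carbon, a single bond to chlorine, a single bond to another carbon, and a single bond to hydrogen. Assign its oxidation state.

0

Assign +1 per bond to O/N/halogen, −1 per bond to H or an electropositive element, and 0 per bond to carbon.
The carbon has one bond to C (0), one bond to C (0), one bond to H (-1), one bond to Cl (+1).
Oxidation state = 0 + 0 − 1 + 1 = 0.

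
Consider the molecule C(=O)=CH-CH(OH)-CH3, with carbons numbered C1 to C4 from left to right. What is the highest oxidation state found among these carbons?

Bonds to more-electronegative neighbours contribute +1 each, bonds to H or metals contribute −1 each, and C–C bonds contribute 0. Tallying each carbon:
C1: 2C, 2O → 0 + 2 = +2
C2: 3C, 1H → 0 − 1 = -1
C3: 2C, 1H, 1O → 0 − 1 + 1 = 0
C4: 1C, 3H → 0 − 3 = -3
The highest value is +2.

+2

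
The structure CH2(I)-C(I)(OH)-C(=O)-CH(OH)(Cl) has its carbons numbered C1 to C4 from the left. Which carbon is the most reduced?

C1

Count +1 for every bond to an atom more electronegative than carbon and −1 for every bond to one less electronegative; C–C bonds are 0. Tallying each carbon:
C1: 1C, 2H, 1I → 0 − 2 + 1 = -1
C2: 2C, 1O, 1I → 0 + 1 + 1 = +2
C3: 2C, 2O → 0 + 2 = +2
C4: 1C, 1H, 1O, 1Cl → 0 − 1 + 1 + 1 = +1
The most reduced carbon is C1 at -1.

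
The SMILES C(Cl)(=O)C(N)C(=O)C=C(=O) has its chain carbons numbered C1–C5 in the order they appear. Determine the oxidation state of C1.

C1 has one bond to C (0), one bond to Cl (+1), a double bond to O (2×+1 = +2).
Oxidation state = 0 + 1 + 2 = +3.

+3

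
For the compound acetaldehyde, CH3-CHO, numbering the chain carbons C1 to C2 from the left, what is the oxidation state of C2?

Bonds to more-electronegative neighbours contribute +1 each, bonds to H or metals contribute −1 each, and C–C bonds contribute 0.
C2 has one bond to H (-1), a double bond to O (2×+1 = +2), one bond to C (0).
Oxidation state = -1 + 2 + 0 = +1.

+1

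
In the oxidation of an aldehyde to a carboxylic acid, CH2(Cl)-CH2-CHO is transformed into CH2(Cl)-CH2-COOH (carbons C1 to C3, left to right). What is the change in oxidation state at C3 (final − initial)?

Before: C3 has 1 bond to C, 1 bond to H, 2 bonds to O → oxidation state +1.
After: C3 has 1 bond to C, 3 bonds to O → oxidation state +3.
Δ = +3 − (+1) = +2, so this is an oxidation at C3.

+2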